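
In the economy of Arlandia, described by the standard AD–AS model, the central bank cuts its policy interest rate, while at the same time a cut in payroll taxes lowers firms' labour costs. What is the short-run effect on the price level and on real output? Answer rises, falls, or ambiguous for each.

The first event is a positive demand shock: AD shifts right, which by itself pushes P up and Y up.
The second is a favourable supply shock: SRAS shifts right, which by itself pushes P down and Y up.
The two shocks push P in opposite directions, so the effect on P is ambiguous. Both shocks push Y up, so Y rises.

Price level: ambiguous; output: rises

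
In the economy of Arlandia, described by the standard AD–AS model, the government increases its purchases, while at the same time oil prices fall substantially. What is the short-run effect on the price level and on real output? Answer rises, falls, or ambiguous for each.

The first event is a positive demand shock: AD shifts right, which by itself pushes P up and Y up.
The second is a favourable supply shock: SRAS shifts right, which by itself pushes P down and Y up.
The two shocks push P in opposite directions, so the effect on P is ambiguous. Both shocks push Y up, so Y rises.

Price level: ambiguous; output: rises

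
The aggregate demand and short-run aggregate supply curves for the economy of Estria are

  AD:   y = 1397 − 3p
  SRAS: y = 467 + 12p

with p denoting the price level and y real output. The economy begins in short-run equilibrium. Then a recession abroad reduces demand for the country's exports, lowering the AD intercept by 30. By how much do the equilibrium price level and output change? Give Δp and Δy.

This is a negative demand shock: AD shifts left.
New AD: y = 1367 − 3p.
Set AD = SRAS: 1367 − 3p = 467 + 12p, so 900 = 15p and p = 60.
y = 1367 − 3·60 = 1187.
Initially p = 62, y = 1211, so Δp = -2 and Δy = -24.

Δp = -2, Δy = -24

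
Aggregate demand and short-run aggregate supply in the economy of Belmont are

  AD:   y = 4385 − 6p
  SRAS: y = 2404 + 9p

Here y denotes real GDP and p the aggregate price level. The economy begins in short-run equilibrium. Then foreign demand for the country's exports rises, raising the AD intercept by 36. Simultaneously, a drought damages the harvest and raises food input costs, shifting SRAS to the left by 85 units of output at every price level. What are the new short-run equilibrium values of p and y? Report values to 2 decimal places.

p = 140.13, y = 3580.20

After both shocks: AD is y = 4421 − 6p and SRAS is y = 2319 + 9p.
Setting them equal: 2102 = 15p, so p = 140.13.
Substituting into AD, y = 3580.20.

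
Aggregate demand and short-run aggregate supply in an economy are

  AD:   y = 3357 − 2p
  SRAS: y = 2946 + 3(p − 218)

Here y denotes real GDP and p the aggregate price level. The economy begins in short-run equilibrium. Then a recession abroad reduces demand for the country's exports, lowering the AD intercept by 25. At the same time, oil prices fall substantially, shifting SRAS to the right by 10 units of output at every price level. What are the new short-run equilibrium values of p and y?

After both shocks: AD is y = 3332 − 2p and SRAS is y = 2302 + 3p.
Setting them equal: 1030 = 5p, so p = 206.
y = 3332 − 2·206 = 2920.

p = 206, y = 2920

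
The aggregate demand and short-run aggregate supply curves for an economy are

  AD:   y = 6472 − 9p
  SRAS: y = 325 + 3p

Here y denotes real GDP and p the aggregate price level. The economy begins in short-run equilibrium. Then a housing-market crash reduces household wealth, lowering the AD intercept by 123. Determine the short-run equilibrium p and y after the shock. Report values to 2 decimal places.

This is a negative demand shock: AD shifts left.
New AD: y = 6349 − 9p.
Set AD = SRAS: 6349 − 9p = 325 + 3p, so 6024 = 12p and p = 502.00.
Substituting into AD, y = 1831.00.

p = 502.00, y = 1831.00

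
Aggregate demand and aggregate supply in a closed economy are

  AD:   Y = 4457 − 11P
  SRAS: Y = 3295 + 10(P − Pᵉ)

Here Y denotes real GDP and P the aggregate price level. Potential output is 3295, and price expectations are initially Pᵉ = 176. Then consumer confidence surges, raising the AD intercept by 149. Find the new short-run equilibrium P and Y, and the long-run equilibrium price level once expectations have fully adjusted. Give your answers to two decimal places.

Short run: P = 146.24, Y = 2997.38. Long run: P = 119.18.

AD shifts right: new AD is Y = 4606 − 11P. With Pᵉ = 176, SRAS is Y = 1535 + 10P.
Short run: 4606 − 11P = 1535 + 10P gives 3071 = 21P, so P = 146.24 and Y = 4606 − 11P = 2997.38.
Y = 2997.38 is below potential 3295; expectations adjust and SRAS shifts right until Y = 3295.
Long run: on the new AD curve, 3295 = 4606 − 11P gives P = 119.18.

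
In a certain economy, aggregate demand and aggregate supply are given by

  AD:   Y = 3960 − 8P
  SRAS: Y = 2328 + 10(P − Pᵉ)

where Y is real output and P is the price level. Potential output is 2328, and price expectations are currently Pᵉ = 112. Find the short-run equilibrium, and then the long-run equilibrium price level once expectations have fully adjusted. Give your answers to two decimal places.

Short run: with Pᵉ = 112, SRAS is Y = 1208 + 10P. Setting AD = SRAS gives 2752 = 18P, so P = 152.89 and Y = 3960 − 8P = 2736.89.
Output 2736.89 is above potential 2328, so over time expected prices rise and SRAS shifts left until Y returns to 2328.
Long run: Y = 2328 on the AD curve gives 2328 = 3960 − 8P, so P = 204.00.

Short run: P = 152.89, Y = 2736.89. Long run: P = 204.00.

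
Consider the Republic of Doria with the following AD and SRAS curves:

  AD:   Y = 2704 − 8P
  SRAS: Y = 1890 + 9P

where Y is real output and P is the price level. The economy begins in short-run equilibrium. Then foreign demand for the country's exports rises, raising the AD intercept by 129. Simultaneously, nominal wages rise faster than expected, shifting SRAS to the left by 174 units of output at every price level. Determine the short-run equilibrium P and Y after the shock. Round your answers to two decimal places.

P = 65.71, Y = 2307.35

After both shocks: AD is Y = 2833 − 8P and SRAS is Y = 1716 + 9P.
Setting them equal: 1117 = 17P, so P = 65.71.
Substituting into AD, Y = 2307.35.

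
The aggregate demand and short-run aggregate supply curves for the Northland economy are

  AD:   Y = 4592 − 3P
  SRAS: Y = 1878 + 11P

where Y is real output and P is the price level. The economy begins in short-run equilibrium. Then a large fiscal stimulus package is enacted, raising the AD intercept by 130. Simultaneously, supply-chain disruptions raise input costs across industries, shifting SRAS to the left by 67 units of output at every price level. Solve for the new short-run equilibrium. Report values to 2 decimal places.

P = 207.93, Y = 4098.21

After both shocks: AD is Y = 4722 − 3P and SRAS is Y = 1811 + 11P.
Setting them equal: 2911 = 14P, so P = 207.93.
Substituting into AD, Y = 4098.21.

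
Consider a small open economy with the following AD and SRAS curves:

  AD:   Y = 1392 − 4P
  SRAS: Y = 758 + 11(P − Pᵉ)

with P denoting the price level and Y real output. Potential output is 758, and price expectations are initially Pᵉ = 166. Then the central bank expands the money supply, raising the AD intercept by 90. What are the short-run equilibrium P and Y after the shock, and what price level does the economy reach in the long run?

Short run: P = 170, Y = 802. Long run: P = 181.

AD shifts right: new AD is Y = 1482 − 4P. With Pᵉ = 166, SRAS is Y = 11P − 1068.
Short run: 1482 − 4P = 11P − 1068 gives 2550 = 15P, so P = 170 and Y = 1482 − 4·170 = 802.
Y = 802 is above potential 758; expectations adjust and SRAS shifts left until Y = 758.
Long run: on the new AD curve, 758 = 1482 − 4P gives P = 181.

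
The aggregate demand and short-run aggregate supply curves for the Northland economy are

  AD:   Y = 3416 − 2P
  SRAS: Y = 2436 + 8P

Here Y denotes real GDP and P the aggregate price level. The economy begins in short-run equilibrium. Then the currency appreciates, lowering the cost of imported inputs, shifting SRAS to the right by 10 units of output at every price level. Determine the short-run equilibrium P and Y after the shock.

P = 97, Y = 3222

This is a positive supply shock: SRAS shifts right.
New SRAS: Y = 2446 + 8P.
Set AD = SRAS: 3416 − 2P = 2446 + 8P, so 970 = 10P and P = 97.
Y = 3416 − 2·97 = 3222.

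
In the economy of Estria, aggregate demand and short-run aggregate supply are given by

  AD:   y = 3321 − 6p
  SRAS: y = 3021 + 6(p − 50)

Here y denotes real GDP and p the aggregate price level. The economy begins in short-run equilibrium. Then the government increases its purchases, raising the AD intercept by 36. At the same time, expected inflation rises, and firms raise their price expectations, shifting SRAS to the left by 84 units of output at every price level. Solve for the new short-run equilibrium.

After both shocks: AD is y = 3357 − 6p and SRAS is y = 2637 + 6p.
Setting them equal: 720 = 12p, so p = 60.
y = 3357 − 6·60 = 2997.

p = 60, y = 2997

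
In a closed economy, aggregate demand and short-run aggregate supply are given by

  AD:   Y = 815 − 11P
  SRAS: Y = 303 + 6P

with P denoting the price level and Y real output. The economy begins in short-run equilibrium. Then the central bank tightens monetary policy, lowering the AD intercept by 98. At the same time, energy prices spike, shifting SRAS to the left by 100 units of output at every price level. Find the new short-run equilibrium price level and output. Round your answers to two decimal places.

P = 30.24, Y = 384.41

After both shocks: AD is Y = 717 − 11P and SRAS is Y = 203 + 6P.
Setting them equal: 514 = 17P, so P = 30.24.
Substituting into AD, Y = 384.41.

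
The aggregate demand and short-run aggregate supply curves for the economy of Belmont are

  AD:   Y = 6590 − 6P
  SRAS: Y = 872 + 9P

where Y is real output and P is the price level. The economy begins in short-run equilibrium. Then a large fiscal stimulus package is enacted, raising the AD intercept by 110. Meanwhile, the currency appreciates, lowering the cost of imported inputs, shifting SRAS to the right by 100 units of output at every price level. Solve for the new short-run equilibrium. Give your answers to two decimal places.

P = 381.87, Y = 4408.80

After both shocks: AD is Y = 6700 − 6P and SRAS is Y = 972 + 9P.
Setting them equal: 5728 = 15P, so P = 381.87.
Substituting into AD, Y = 4408.80.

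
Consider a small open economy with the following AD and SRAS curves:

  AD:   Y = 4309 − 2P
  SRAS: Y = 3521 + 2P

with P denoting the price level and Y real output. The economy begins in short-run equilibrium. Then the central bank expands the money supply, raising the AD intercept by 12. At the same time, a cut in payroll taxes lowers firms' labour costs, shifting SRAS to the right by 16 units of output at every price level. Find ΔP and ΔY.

ΔP = -1, ΔY = +14

After both shocks: AD is Y = 4321 − 2P and SRAS is Y = 3537 + 2P.
Setting them equal: 784 = 4P, so P = 196.
Y = 4321 − 2·196 = 3929.
Initially P = 197, Y = 3915, so ΔP = -1 and ΔY = +14.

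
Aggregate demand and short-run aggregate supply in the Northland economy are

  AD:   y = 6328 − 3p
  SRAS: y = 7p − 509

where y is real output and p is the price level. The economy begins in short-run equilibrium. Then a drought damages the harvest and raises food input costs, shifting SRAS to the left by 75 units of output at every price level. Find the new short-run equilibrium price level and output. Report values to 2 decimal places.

p = 691.20, y = 4254.40

This is a negative supply shock: SRAS shifts left.
New SRAS: y = 7p − 584.
Set AD = SRAS: 6328 − 3p = 7p − 584, so 6912 = 10p and p = 691.20.
Substituting into AD, y = 4254.40.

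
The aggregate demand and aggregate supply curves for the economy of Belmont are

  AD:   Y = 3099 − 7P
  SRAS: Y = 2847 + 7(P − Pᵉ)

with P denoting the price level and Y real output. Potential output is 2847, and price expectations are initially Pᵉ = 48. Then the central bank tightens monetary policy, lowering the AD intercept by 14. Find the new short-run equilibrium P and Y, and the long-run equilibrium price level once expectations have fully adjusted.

Short run: P = 41, Y = 2798. Long run: P = 34.

AD shifts left: new AD is Y = 3085 − 7P. With Pᵉ = 48, SRAS is Y = 2511 + 7P.
Short run: 3085 − 7P = 2511 + 7P gives 574 = 14P, so P = 41 and Y = 3085 − 7·41 = 2798.
Y = 2798 is below potential 2847; expectations adjust and SRAS shifts right until Y = 2847.
Long run: on the new AD curve, 2847 = 3085 − 7P gives P = 34.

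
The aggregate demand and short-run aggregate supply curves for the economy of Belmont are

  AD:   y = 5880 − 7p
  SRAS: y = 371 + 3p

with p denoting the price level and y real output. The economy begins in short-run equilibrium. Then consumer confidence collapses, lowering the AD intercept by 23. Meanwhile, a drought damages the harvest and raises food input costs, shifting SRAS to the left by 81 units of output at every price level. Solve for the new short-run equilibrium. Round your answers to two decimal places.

After both shocks: AD is y = 5857 − 7p and SRAS is y = 290 + 3p.
Setting them equal: 5567 = 10p, so p = 556.70.
Substituting into AD, y = 1960.10.

p = 556.70, y = 1960.10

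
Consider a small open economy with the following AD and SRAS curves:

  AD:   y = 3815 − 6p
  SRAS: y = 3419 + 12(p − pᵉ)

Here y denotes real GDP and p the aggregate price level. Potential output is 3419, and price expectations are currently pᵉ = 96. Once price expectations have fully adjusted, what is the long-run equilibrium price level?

Long-run p = 66

Short run: with pᵉ = 96, SRAS is y = 2267 + 12p. Setting AD = SRAS gives 1548 = 18p, so p = 86 and y = 3815 − 6·86 = 3299.
Output 3299 is below potential 3419, so over time expected prices fall and SRAS shifts right until y returns to 3419.
Long run: y = 3419 on the AD curve gives 3419 = 3815 − 6p, so p = 66.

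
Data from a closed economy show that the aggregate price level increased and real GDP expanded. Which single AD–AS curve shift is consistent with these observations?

P rose and Y rose. An AD shift moves P and Y in the same direction; an SRAS shift moves them in opposite directions.
Here P and Y moved in the same direction, so the AD curve shifted.
Since Y rose, AD shifted right.

AD shifted right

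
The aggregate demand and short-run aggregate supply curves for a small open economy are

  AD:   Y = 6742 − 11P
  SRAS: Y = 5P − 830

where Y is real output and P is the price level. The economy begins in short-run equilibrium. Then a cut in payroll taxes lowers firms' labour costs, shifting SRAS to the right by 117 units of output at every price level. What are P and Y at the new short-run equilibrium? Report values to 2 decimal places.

This is a positive supply shock: SRAS shifts right.
New SRAS: Y = 5P − 713.
Set AD = SRAS: 6742 − 11P = 5P − 713, so 7455 = 16P and P = 465.94.
Substituting into AD, Y = 1616.69.

P = 465.94, Y = 1616.69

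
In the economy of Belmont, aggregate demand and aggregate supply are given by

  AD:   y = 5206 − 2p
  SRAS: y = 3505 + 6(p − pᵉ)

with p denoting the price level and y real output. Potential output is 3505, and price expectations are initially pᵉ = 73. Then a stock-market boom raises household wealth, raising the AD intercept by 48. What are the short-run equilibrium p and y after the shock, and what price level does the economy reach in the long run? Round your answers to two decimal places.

Short run: p = 273.38, y = 4707.25. Long run: p = 874.50.

AD shifts right: new AD is y = 5254 − 2p. With pᵉ = 73, SRAS is y = 3067 + 6p.
Short run: 5254 − 2p = 3067 + 6p gives 2187 = 8p, so p = 273.38 and y = 5254 − 2p = 4707.25.
y = 4707.25 is above potential 3505; expectations adjust and SRAS shifts left until y = 3505.
Long run: on the new AD curve, 3505 = 5254 − 2p gives p = 874.50.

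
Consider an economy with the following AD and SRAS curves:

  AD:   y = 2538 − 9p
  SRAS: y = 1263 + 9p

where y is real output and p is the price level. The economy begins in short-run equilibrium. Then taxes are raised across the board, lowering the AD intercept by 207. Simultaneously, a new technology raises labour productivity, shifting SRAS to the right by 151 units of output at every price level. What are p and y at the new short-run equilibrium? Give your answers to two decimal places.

p = 50.94, y = 1872.50

After both shocks: AD is y = 2331 − 9p and SRAS is y = 1414 + 9p.
Setting them equal: 917 = 18p, so p = 50.94.
Substituting into AD, y = 1872.50.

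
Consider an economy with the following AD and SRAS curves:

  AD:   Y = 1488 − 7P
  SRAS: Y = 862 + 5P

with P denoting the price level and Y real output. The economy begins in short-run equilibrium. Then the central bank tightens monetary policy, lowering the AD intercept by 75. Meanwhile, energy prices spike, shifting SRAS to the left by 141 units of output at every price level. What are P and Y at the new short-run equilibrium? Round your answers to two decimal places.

After both shocks: AD is Y = 1413 − 7P and SRAS is Y = 721 + 5P.
Setting them equal: 692 = 12P, so P = 57.67.
Substituting into AD, Y = 1009.33.

P = 57.67, Y = 1009.33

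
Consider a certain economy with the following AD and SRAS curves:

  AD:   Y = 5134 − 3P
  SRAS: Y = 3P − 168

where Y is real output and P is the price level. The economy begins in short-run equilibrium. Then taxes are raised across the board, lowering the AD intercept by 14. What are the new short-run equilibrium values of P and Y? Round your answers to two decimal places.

This is a negative demand shock: AD shifts left.
New AD: Y = 5120 − 3P.
Set AD = SRAS: 5120 − 3P = 3P − 168, so 5288 = 6P and P = 881.33.
Substituting into AD, Y = 2476.00.

P = 881.33, Y = 2476.00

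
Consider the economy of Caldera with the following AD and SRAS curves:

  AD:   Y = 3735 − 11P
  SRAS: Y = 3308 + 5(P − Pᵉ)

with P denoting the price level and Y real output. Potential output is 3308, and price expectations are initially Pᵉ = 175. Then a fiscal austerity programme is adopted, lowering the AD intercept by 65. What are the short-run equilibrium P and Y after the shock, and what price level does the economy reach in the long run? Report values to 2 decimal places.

Short run: P = 77.31, Y = 2819.56. Long run: P = 32.91.

AD shifts left: new AD is Y = 3670 − 11P. With Pᵉ = 175, SRAS is Y = 2433 + 5P.
Short run: 3670 − 11P = 2433 + 5P gives 1237 = 16P, so P = 77.31 and Y = 3670 − 11P = 2819.56.
Y = 2819.56 is below potential 3308; expectations adjust and SRAS shifts right until Y = 3308.
Long run: on the new AD curve, 3308 = 3670 − 11P gives P = 32.91.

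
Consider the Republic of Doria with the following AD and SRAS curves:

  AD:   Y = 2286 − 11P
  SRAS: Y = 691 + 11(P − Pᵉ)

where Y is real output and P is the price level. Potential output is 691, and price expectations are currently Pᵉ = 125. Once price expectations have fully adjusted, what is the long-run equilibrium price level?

Short run: with Pᵉ = 125, SRAS is Y = 11P − 684. Setting AD = SRAS gives 2970 = 22P, so P = 135 and Y = 2286 − 11·135 = 801.
Output 801 is above potential 691, so over time expected prices rise and SRAS shifts left until Y returns to 691.
Long run: Y = 691 on the AD curve gives 691 = 2286 − 11P, so P = 145.

Long-run P = 145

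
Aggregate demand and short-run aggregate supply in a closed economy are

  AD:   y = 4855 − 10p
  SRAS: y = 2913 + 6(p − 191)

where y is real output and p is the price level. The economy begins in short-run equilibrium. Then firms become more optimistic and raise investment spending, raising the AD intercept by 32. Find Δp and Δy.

This is a positive demand shock: AD shifts right.
New AD: y = 4887 − 10p.
SRAS can be written y = 1767 + 6p.
Set AD = SRAS: 4887 − 10p = 1767 + 6p, so 3120 = 16p and p = 195.
y = 4887 − 10·195 = 2937.
Initially p = 193, y = 2925, so Δp = +2 and Δy = +12.

Δp = +2, Δy = +12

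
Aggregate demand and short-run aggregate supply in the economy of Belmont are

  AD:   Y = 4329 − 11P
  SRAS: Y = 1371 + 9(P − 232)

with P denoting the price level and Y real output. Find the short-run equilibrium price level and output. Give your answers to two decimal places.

Write SRAS as Y = 1371 + 9P − 2088 = 9P − 717.
Set AD = SRAS: 4329 − 11P = 9P − 717, so 5046 = 20P and P = 252.30.
Substituting into AD, Y = 4329 − 11P = 1553.70.

P = 252.30, Y = 1553.70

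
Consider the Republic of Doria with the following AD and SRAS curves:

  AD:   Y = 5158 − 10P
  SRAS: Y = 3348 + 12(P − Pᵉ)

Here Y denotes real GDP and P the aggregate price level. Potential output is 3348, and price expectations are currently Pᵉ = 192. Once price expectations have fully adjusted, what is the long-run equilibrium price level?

Long-run P = 181

Short run: with Pᵉ = 192, SRAS is Y = 1044 + 12P. Setting AD = SRAS gives 4114 = 22P, so P = 187 and Y = 5158 − 10·187 = 3288.
Output 3288 is below potential 3348, so over time expected prices fall and SRAS shifts right until Y returns to 3348.
Long run: Y = 3348 on the AD curve gives 3348 = 5158 − 10P, so P = 181.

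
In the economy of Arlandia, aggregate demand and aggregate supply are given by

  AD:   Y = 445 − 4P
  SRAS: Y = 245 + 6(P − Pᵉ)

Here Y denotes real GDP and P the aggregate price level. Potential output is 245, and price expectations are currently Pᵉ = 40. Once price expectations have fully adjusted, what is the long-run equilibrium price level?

Short run: with Pᵉ = 40, SRAS is Y = 5 + 6P. Setting AD = SRAS gives 440 = 10P, so P = 44 and Y = 445 − 4·44 = 269.
Output 269 is above potential 245, so over time expected prices rise and SRAS shifts left until Y returns to 245.
Long run: Y = 245 on the AD curve gives 245 = 445 − 4P, so P = 50.

Long-run P = 50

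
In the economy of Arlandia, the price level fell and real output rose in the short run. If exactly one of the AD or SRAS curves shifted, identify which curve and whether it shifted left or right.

SRAS shifted right

P fell and Y rose. An AD shift moves P and Y in the same direction; an SRAS shift moves them in opposite directions.
Here P and Y moved in opposite directions, so the SRAS curve shifted.
Since Y rose, SRAS shifted right.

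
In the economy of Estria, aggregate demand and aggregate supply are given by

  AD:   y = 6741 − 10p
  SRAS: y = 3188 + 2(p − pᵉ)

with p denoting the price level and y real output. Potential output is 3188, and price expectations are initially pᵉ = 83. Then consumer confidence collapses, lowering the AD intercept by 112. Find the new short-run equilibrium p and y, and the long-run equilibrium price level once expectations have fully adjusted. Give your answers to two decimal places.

Short run: p = 300.58, y = 3623.17. Long run: p = 344.10.

AD shifts left: new AD is y = 6629 − 10p. With pᵉ = 83, SRAS is y = 3022 + 2p.
Short run: 6629 − 10p = 3022 + 2p gives 3607 = 12p, so p = 300.58 and y = 6629 − 10p = 3623.17.
y = 3623.17 is above potential 3188; expectations adjust and SRAS shifts left until y = 3188.
Long run: on the new AD curve, 3188 = 6629 − 10p gives p = 344.10.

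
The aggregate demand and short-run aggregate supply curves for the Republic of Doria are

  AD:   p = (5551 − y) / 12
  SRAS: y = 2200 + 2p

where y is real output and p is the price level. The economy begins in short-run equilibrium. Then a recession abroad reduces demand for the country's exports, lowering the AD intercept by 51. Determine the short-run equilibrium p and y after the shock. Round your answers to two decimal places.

This is a negative demand shock: AD shifts left.
New AD: y = 5500 − 12p.
Set AD = SRAS: 5500 − 12p = 2200 + 2p, so 3300 = 14p and p = 235.71.
Substituting into AD, y = 2671.43.

p = 235.71, y = 2671.43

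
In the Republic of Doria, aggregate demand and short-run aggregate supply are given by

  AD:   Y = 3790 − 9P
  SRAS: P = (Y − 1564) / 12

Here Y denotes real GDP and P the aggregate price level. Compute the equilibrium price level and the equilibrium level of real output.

P = 106, Y = 2836

Rearrange SRAS to Y = 1564 + 12P.
Set AD = SRAS: 3790 − 9P = 1564 + 12P, so 2226 = 21P and P = 106.
Then Y = 3790 − 9·106 = 2836.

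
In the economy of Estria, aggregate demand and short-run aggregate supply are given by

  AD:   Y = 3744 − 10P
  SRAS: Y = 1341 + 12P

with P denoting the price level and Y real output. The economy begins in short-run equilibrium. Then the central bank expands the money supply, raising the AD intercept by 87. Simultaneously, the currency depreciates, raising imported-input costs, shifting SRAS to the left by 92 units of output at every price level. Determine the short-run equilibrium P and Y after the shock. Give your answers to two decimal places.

After both shocks: AD is Y = 3831 − 10P and SRAS is Y = 1249 + 12P.
Setting them equal: 2582 = 22P, so P = 117.36.
Substituting into AD, Y = 2657.36.

P = 117.36, Y = 2657.36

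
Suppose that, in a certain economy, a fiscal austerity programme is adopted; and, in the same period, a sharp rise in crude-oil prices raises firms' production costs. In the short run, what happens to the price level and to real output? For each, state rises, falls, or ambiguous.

Price level: ambiguous; output: falls

The first event is a negative demand shock: AD shifts left, which by itself pushes P down and Y down.
The second is an adverse supply shock: SRAS shifts left, which by itself pushes P up and Y down.
The two shocks push P in opposite directions, so the effect on P is ambiguous. Both shocks push Y down, so Y falls.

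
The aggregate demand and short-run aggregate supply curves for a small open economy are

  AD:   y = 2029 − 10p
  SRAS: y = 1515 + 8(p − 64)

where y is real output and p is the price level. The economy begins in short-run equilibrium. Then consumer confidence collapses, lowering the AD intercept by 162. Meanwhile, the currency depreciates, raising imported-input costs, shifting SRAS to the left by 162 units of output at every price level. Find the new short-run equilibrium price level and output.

After both shocks: AD is y = 1867 − 10p and SRAS is y = 841 + 8p.
Setting them equal: 1026 = 18p, so p = 57.
y = 1867 − 10·57 = 1297.

p = 57, y = 1297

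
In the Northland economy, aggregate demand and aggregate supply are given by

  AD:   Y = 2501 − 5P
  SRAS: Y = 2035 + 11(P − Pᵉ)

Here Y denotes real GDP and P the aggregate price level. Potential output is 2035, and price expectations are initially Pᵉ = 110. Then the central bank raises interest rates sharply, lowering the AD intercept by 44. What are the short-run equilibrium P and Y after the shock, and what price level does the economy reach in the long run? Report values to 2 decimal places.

AD shifts left: new AD is Y = 2457 − 5P. With Pᵉ = 110, SRAS is Y = 825 + 11P.
Short run: 2457 − 5P = 825 + 11P gives 1632 = 16P, so P = 102.00 and Y = 2457 − 5P = 1947.00.
Y = 1947.00 is below potential 2035; expectations adjust and SRAS shifts right until Y = 2035.
Long run: on the new AD curve, 2035 = 2457 − 5P gives P = 84.40.

Short run: P = 102.00, Y = 1947.00. Long run: P = 84.40.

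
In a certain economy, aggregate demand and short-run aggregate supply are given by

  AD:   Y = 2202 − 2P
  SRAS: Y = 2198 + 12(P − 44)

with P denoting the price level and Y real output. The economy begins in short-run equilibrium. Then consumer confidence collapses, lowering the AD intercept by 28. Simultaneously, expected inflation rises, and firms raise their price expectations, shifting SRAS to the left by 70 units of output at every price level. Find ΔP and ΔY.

ΔP = +3, ΔY = -34

After both shocks: AD is Y = 2174 − 2P and SRAS is Y = 1600 + 12P.
Setting them equal: 574 = 14P, so P = 41.
Y = 2174 − 2·41 = 2092.
Initially P = 38, Y = 2126, so ΔP = +3 and ΔY = -34.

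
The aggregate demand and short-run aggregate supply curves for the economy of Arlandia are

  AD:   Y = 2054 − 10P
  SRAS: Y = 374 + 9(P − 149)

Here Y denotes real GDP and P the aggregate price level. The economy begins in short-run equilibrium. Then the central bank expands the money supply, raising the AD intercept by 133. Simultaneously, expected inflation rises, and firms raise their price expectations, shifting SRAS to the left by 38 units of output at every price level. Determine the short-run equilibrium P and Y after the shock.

After both shocks: AD is Y = 2187 − 10P and SRAS is Y = 9P − 1005.
Setting them equal: 3192 = 19P, so P = 168.
Y = 2187 − 10·168 = 507.

P = 168, Y = 507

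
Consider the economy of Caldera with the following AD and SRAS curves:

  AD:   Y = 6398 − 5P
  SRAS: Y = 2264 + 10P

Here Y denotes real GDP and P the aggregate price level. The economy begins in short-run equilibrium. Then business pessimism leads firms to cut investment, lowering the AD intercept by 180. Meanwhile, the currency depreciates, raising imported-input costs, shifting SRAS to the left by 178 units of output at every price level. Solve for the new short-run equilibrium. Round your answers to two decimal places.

P = 275.47, Y = 4840.67

After both shocks: AD is Y = 6218 − 5P and SRAS is Y = 2086 + 10P.
Setting them equal: 4132 = 15P, so P = 275.47.
Substituting into AD, Y = 4840.67.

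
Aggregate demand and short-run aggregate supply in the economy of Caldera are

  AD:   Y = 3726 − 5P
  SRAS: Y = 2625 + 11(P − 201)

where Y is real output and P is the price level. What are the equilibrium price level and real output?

Write SRAS as Y = 2625 + 11P − 2211 = 414 + 11P.
Set AD = SRAS: 3726 − 5P = 414 + 11P, so 3312 = 16P and P = 207.
Then Y = 3726 − 5·207 = 2691.

P = 207, Y = 2691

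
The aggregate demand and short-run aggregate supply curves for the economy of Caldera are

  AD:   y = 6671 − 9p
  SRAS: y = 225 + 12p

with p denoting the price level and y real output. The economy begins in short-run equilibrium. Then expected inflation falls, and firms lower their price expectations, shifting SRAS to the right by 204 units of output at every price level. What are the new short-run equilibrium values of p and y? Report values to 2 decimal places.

p = 297.24, y = 3995.86

This is a positive supply shock: SRAS shifts right.
New SRAS: y = 429 + 12p.
Set AD = SRAS: 6671 − 9p = 429 + 12p, so 6242 = 21p and p = 297.24.
Substituting into AD, y = 3995.86.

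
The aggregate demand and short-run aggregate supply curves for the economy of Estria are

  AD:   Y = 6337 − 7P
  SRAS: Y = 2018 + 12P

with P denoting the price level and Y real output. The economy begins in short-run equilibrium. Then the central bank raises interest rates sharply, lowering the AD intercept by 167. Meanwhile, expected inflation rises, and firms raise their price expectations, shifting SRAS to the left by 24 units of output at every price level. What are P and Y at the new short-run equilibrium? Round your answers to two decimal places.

P = 219.79, Y = 4631.47

After both shocks: AD is Y = 6170 − 7P and SRAS is Y = 1994 + 12P.
Setting them equal: 4176 = 19P, so P = 219.79.
Substituting into AD, Y = 4631.47.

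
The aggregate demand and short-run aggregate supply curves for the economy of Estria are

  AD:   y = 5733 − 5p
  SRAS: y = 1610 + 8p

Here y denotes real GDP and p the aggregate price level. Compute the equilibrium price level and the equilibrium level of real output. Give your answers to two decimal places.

p = 317.15, y = 4147.23

Set AD = SRAS: 5733 − 5p = 1610 + 8p, so 4123 = 13p and p = 317.15.
Substituting into AD, y = 5733 − 5p = 4147.23.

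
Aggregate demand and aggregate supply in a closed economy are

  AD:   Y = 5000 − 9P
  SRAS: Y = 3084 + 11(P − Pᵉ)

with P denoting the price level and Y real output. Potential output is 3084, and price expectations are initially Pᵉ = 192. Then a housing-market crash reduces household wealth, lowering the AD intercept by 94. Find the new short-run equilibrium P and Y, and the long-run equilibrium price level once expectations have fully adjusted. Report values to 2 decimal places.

AD shifts left: new AD is Y = 4906 − 9P. With Pᵉ = 192, SRAS is Y = 972 + 11P.
Short run: 4906 − 9P = 972 + 11P gives 3934 = 20P, so P = 196.70 and Y = 4906 − 9P = 3135.70.
Y = 3135.70 is above potential 3084; expectations adjust and SRAS shifts left until Y = 3084.
Long run: on the new AD curve, 3084 = 4906 − 9P gives P = 202.44.

Short run: P = 196.70, Y = 3135.70. Long run: P = 202.44.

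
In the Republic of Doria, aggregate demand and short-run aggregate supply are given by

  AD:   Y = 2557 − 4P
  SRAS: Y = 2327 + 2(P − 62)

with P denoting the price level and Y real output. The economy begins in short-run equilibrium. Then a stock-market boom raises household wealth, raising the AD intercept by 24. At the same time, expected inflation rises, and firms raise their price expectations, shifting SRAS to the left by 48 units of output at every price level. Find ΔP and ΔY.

After both shocks: AD is Y = 2581 − 4P and SRAS is Y = 2155 + 2P.
Setting them equal: 426 = 6P, so P = 71.
Y = 2581 − 4·71 = 2297.
Initially P = 59, Y = 2321, so ΔP = +12 and ΔY = -24.

ΔP = +12, ΔY = -24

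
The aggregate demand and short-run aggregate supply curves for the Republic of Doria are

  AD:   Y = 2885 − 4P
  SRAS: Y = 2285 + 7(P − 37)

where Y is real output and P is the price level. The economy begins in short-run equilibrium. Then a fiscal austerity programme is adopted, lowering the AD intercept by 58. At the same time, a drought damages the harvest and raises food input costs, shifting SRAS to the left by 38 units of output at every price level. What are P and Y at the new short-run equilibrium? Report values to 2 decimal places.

P = 76.27, Y = 2521.91

After both shocks: AD is Y = 2827 − 4P and SRAS is Y = 1988 + 7P.
Setting them equal: 839 = 11P, so P = 76.27.
Substituting into AD, Y = 2521.91.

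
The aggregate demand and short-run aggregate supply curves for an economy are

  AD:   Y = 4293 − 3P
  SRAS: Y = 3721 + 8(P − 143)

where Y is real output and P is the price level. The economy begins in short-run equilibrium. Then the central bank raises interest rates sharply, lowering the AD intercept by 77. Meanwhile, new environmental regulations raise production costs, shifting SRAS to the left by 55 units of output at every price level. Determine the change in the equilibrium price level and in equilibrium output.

ΔP = -2, ΔY = -71

After both shocks: AD is Y = 4216 − 3P and SRAS is Y = 2522 + 8P.
Setting them equal: 1694 = 11P, so P = 154.
Y = 4216 − 3·154 = 3754.
Initially P = 156, Y = 3825, so ΔP = -2 and ΔY = -71.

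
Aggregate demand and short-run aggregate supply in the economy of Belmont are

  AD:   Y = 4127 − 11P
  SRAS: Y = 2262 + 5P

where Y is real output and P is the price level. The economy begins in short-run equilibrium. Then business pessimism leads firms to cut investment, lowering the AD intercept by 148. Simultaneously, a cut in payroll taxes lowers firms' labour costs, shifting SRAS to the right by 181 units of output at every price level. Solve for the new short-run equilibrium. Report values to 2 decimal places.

P = 96.00, Y = 2923.00

After both shocks: AD is Y = 3979 − 11P and SRAS is Y = 2443 + 5P.
Setting them equal: 1536 = 16P, so P = 96.00.
Substituting into AD, Y = 2923.00.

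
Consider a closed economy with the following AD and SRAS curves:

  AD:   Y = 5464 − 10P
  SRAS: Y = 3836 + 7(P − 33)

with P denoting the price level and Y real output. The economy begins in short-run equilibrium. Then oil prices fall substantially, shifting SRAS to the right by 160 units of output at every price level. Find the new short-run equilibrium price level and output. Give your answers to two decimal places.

P = 99.94, Y = 4464.59

This is a positive supply shock: SRAS shifts right.
New SRAS: Y = 3765 + 7P.
Set AD = SRAS: 5464 − 10P = 3765 + 7P, so 1699 = 17P and P = 99.94.
Substituting into AD, Y = 4464.59.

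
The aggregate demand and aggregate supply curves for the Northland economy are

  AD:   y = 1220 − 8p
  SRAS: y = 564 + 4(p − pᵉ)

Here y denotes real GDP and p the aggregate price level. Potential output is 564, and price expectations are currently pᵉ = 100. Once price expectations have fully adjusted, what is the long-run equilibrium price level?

Short run: with pᵉ = 100, SRAS is y = 164 + 4p. Setting AD = SRAS gives 1056 = 12p, so p = 88 and y = 1220 − 8·88 = 516.
Output 516 is below potential 564, so over time expected prices fall and SRAS shifts right until y returns to 564.
Long run: y = 564 on the AD curve gives 564 = 1220 − 8p, so p = 82.

Long-run p = 82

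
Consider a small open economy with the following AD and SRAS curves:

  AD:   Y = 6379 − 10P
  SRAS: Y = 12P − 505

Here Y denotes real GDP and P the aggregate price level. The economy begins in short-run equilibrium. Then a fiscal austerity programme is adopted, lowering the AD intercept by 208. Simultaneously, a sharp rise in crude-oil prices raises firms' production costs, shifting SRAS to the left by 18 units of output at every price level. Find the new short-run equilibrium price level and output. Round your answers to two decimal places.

After both shocks: AD is Y = 6171 − 10P and SRAS is Y = 12P − 523.
Setting them equal: 6694 = 22P, so P = 304.27.
Substituting into AD, Y = 3128.27.

P = 304.27, Y = 3128.27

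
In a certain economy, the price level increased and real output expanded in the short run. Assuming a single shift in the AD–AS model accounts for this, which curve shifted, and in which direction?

P rose and Y rose. An AD shift moves P and Y in the same direction; an SRAS shift moves them in opposite directions.
Here P and Y moved in the same direction, so the AD curve shifted.
Since Y rose, AD shifted right.

AD shifted right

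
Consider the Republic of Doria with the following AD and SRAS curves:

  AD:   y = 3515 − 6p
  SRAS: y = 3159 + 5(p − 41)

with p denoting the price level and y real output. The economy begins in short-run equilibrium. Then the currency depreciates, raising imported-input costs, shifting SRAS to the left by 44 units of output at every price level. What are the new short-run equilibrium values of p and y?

This is a negative supply shock: SRAS shifts left.
New SRAS: y = 2910 + 5p.
Set AD = SRAS: 3515 − 6p = 2910 + 5p, so 605 = 11p and p = 55.
y = 3515 − 6·55 = 3185.

p = 55, y = 3185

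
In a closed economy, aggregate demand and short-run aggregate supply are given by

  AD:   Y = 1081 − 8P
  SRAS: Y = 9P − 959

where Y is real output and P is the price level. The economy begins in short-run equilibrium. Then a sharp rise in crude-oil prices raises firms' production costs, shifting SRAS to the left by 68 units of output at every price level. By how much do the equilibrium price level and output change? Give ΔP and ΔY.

This is a negative supply shock: SRAS shifts left.
New SRAS: Y = 9P − 1027.
Set AD = SRAS: 1081 − 8P = 9P − 1027, so 2108 = 17P and P = 124.
Y = 1081 − 8·124 = 89.
Initially P = 120, Y = 121, so ΔP = +4 and ΔY = -32.

ΔP = +4, ΔY = -32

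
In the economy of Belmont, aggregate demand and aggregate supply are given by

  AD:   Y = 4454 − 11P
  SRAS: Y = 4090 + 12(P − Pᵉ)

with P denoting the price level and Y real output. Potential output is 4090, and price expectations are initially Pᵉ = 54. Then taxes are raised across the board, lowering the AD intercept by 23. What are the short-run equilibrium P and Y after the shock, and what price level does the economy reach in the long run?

AD shifts left: new AD is Y = 4431 − 11P. With Pᵉ = 54, SRAS is Y = 3442 + 12P.
Short run: 4431 − 11P = 3442 + 12P gives 989 = 23P, so P = 43 and Y = 4431 − 11·43 = 3958.
Y = 3958 is below potential 4090; expectations adjust and SRAS shifts right until Y = 4090.
Long run: on the new AD curve, 4090 = 4431 − 11P gives P = 31.

Short run: P = 43, Y = 3958. Long run: P = 31.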